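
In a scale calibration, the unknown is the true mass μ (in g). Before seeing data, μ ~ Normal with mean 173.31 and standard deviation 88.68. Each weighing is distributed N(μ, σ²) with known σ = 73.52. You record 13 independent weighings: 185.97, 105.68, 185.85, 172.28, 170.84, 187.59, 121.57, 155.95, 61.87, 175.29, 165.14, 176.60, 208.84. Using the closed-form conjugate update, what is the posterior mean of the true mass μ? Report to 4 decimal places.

160.1913

For Normal data with known variance σ², a Normal(μ₀, σ₀²) prior on μ is conjugate. Posterior precision = 1/σ₀² + n/σ²; posterior mean is the precision-weighted average of μ₀ and x̄.
Σxᵢ = 185.97 + 105.68 + 185.85 + 172.28 + 170.84 + 187.59 + 121.57 + 155.95 + 61.87 + 175.29 + 165.14 + 176.60 + 208.84 = 2073.47, so n·x̄ = 2073.47.
σ₀² = 88.68² = 7864.1424, σ² = 73.52² = 5405.1904; σ² + n·σ₀² = 5405.1904 + 13·7864.1424 = 107639.0416.
Posterior mean = (μ₀/σ₀² + n·x̄/σ²)/(1/σ₀² + n/σ²) = (σ²·μ₀ + σ₀²·n·x̄)/(σ² + n·σ₀²) = (5405.1904·173.31 + 7864.1424·2073.47)/107639.0416 = 17242836.890352/107639.0416 = 160.1913.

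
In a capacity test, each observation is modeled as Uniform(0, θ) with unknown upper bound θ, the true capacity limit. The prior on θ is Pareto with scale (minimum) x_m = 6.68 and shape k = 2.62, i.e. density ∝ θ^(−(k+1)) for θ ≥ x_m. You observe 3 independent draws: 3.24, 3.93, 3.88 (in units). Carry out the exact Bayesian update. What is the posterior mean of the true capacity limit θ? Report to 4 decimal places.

A Pareto(scale x_m, shape k) prior on the upper bound θ of Uniform(0, θ) is conjugate: posterior is Pareto(max(x_m, max xᵢ), k + n).
Sample maximum = 3.93; prior scale x_m = 6.68 → posterior scale = max = 6.68.
Posterior shape = 2.62 + 3 = 5.62.
E[θ|data] = k·x_m/(k−1) = 5.62·6.68/4.62 = 8.1259.

8.1259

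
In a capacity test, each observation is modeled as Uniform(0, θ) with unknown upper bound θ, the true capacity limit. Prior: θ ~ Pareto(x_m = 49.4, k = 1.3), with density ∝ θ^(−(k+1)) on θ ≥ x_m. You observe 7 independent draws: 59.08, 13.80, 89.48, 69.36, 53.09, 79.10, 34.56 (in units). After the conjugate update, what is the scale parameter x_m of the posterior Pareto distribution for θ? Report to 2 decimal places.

89.48

A Pareto(scale x_m, shape k) prior on the upper bound θ of Uniform(0, θ) is conjugate: posterior is Pareto(max(x_m, max xᵢ), k + n).
Sample maximum = 89.48; prior scale x_m = 49.4 → posterior scale = max = 89.48.
Posterior shape = 1.3 + 7 = 8.3.
Posterior scale x_m = 89.48.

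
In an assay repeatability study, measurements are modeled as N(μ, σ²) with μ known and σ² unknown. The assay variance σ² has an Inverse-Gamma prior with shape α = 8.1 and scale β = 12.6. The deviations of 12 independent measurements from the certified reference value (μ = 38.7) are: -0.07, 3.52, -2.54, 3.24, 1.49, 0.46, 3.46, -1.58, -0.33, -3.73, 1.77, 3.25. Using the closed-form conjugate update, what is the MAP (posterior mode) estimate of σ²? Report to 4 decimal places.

3.2835

With known mean μ and an Inverse-Gamma(α, β) prior on σ², the Normal likelihood is conjugate: posterior is Inv-Gamma(α + n/2, β + Σ(xᵢ−μ)²/2).
Σ(xᵢ−μ)² = (-0.07)² + (3.52)² + (-2.54)² + (3.24)² + (1.49)² + (0.46)² + (3.46)² + (-1.58)² + (-0.33)² + (-3.73)² + (1.77)² + (3.25)² = 73.9614.
Posterior: Inv-Gamma(8.1 + 12/2, 12.6 + 73.9614/2) = Inv-Gamma(14.10, 49.58070).
Mode = β/(α+1) = 49.58070/15.10 = 3.2835.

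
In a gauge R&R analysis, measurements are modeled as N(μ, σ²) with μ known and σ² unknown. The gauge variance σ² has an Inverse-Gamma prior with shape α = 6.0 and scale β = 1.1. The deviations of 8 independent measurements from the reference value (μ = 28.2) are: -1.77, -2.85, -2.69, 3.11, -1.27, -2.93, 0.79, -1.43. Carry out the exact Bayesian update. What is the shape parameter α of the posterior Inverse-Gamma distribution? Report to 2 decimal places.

10.00

With known mean μ and an Inverse-Gamma(α, β) prior on σ², the Normal likelihood is conjugate: posterior is Inv-Gamma(α + n/2, β + Σ(xᵢ−μ)²/2).
Σ(xᵢ−μ)² = (-1.77)² + (-2.85)² + (-2.69)² + (3.11)² + (-1.27)² + (-2.93)² + (0.79)² + (-1.43)² = 41.0304.
Posterior: Inv-Gamma(6.0 + 8/2, 1.1 + 41.0304/2) = Inv-Gamma(10.00, 21.61520).
Posterior α = 10.00.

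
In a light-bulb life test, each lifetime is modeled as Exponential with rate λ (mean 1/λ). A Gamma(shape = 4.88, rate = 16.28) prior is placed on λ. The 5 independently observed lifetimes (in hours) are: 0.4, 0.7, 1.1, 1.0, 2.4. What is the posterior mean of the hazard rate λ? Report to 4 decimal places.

With a Gamma(shape α, rate β) prior on the exponential rate λ, the posterior after n observations with total T = Σxᵢ is Gamma(α+n, β+T).
Sum of observations T = 5.6 hours; n = 5.
Posterior: Gamma(4.88+5, 16.28+5.6) = Gamma(9.88, 21.88).
Posterior mean of λ = α/β = 9.88/21.88 = 0.4516.

0.4516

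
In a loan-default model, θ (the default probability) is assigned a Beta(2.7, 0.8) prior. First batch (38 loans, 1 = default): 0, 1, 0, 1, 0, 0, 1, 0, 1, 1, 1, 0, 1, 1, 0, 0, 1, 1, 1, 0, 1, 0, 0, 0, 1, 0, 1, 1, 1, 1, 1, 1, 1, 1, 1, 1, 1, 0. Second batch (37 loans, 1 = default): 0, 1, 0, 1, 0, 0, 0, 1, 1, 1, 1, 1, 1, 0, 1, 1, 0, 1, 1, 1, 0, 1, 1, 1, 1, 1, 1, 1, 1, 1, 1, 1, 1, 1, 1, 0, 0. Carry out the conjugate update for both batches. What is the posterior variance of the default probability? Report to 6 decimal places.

0.002718

The Beta prior is conjugate to a Binomial/Bernoulli likelihood; the update adds successes to α and failures to β.
After batch 1: Beta(2.7+24, 0.8+14) = Beta(26.7, 14.8).
After batch 2: Beta(26.7+27, 14.8+10) = Beta(53.7, 24.8).
Var = αβ/((α+β)²(α+β+1)) = 53.7·24.8/(78.5²·79.5) = 0.002718.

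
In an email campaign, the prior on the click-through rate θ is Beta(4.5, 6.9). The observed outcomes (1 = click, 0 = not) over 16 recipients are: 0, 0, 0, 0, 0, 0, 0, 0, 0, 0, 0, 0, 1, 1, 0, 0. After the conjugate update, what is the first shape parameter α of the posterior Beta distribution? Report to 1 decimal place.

The Beta prior is conjugate to a Binomial/Bernoulli likelihood; the update adds successes to α and failures to β.
Posterior: Beta(α+k, β+n−k) = Beta(4.5+2, 6.9+14) = Beta(6.5, 20.9).
Posterior α = 6.5.

6.5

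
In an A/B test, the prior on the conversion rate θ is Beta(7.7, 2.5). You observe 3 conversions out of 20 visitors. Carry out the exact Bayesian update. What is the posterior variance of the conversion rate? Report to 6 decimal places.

The Beta prior is conjugate to a Binomial/Bernoulli likelihood; the update adds successes to α and failures to β.
Posterior: Beta(α+k, β+n−k) = Beta(7.7+3, 2.5+17) = Beta(10.7, 19.5).
Var = αβ/((α+β)²(α+β+1)) = 10.7·19.5/(30.2²·31.2) = 0.007332.

0.007332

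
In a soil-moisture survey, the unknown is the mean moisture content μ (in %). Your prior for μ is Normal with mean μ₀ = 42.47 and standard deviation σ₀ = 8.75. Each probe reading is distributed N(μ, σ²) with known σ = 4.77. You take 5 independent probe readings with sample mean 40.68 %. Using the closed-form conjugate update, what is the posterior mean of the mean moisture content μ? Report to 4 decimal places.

40.7804

For Normal data with known variance σ², a Normal(μ₀, σ₀²) prior on μ is conjugate. Posterior precision = 1/σ₀² + n/σ²; posterior mean is the precision-weighted average of μ₀ and x̄.
n·x̄ = 5·40.68 = 203.4.
σ₀² = 8.75² = 76.5625, σ² = 4.77² = 22.7529; σ² + n·σ₀² = 22.7529 + 5·76.5625 = 405.5654.
Posterior mean = (μ₀/σ₀² + n·x̄/σ²)/(1/σ₀² + n/σ²) = (σ²·μ₀ + σ₀²·n·x̄)/(σ² + n·σ₀²) = (22.7529·42.47 + 76.5625·203.4)/405.5654 = 16539.128163/405.5654 = 40.7804.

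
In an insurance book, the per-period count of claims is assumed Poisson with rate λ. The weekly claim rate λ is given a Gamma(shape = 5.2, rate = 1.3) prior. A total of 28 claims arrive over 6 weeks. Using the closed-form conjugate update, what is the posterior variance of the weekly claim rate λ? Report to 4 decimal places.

0.6230

With a Gamma(shape α, rate β) prior, the Poisson likelihood is conjugate: the posterior is Gamma(α + ΣXᵢ, β + n).
Posterior: Gamma(α+S, β+n) = Gamma(5.2+28, 1.3+6) = Gamma(33.2, 7.3).
Var = α/β² = 33.2/7.3² = 0.6230.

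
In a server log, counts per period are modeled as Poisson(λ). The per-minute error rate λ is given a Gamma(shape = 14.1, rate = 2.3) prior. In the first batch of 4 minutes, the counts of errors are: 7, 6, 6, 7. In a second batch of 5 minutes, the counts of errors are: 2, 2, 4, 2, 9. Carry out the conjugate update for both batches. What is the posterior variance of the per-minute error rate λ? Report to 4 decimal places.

With a Gamma(shape α, rate β) prior, the Poisson likelihood is conjugate: the posterior is Gamma(α + ΣXᵢ, β + n).
Batch 1: sum of counts S = 26 over n = 4 minutes.
After batch 1: Gamma(α+S, β+n) = Gamma(14.1+26, 2.3+4) = Gamma(40.1, 6.3).
Batch 2: sum of counts S = 19 over n = 5 minutes.
After batch 2: Gamma(α+S, β+n) = Gamma(40.1+19, 6.3+5) = Gamma(59.1, 11.3).
Var = α/β² = 59.1/11.3² = 0.4628.

0.4628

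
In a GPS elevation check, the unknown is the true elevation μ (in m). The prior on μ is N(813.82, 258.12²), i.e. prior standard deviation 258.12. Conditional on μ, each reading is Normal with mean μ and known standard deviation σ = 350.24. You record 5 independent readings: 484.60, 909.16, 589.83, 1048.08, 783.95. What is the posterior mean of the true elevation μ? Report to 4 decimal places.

For Normal data with known variance σ², a Normal(μ₀, σ₀²) prior on μ is conjugate. Posterior precision = 1/σ₀² + n/σ²; posterior mean is the precision-weighted average of μ₀ and x̄.
Σxᵢ = 484.60 + 909.16 + 589.83 + 1048.08 + 783.95 = 3815.62, so n·x̄ = 3815.62.
σ₀² = 258.12² = 66625.9344, σ² = 350.24² = 122668.0576; σ² + n·σ₀² = 122668.0576 + 5·66625.9344 = 455797.7296.
Posterior mean = (μ₀/σ₀² + n·x̄/σ²)/(1/σ₀² + n/σ²) = (σ²·μ₀ + σ₀²·n·x̄)/(σ² + n·σ₀²) = (122668.0576·813.82 + 66625.9344·3815.62)/455797.7296 = 354048966.45136/455797.7296 = 776.7677.

776.7677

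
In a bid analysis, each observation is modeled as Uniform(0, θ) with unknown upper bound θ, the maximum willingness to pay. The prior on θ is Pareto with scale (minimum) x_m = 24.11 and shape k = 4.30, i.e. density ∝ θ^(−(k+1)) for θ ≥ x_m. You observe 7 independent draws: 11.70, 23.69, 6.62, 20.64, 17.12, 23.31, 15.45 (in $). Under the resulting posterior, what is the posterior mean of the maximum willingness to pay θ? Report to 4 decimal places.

A Pareto(scale x_m, shape k) prior on the upper bound θ of Uniform(0, θ) is conjugate: posterior is Pareto(max(x_m, max xᵢ), k + n).
Sample maximum = 23.69; prior scale x_m = 24.11 → posterior scale = max = 24.11.
Posterior shape = 4.30 + 7 = 11.30.
E[θ|data] = k·x_m/(k−1) = 11.30·24.11/10.30 = 26.4508.

26.4508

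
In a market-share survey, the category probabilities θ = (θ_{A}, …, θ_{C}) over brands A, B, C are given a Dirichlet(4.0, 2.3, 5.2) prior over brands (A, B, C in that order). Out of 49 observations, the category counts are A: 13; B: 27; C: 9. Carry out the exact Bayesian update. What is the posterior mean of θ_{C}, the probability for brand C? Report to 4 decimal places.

The Dirichlet prior is conjugate to the Multinomial likelihood: each posterior αⱼ = prior αⱼ + observed count nⱼ.
Posterior concentration: (17.0, 29.3, 14.2), total = 60.5.
E[θ_{C}|data] = α_{C}/Σα = 14.2/60.5 = 0.2347.

0.2347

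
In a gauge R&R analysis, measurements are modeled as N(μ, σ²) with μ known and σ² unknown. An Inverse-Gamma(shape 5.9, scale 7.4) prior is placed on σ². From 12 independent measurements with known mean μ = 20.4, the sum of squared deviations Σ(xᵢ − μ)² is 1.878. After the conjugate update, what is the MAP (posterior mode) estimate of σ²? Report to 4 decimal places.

With known mean μ and an Inverse-Gamma(α, β) prior on σ², the Normal likelihood is conjugate: posterior is Inv-Gamma(α + n/2, β + Σ(xᵢ−μ)²/2).
Posterior: Inv-Gamma(5.9 + 12/2, 7.4 + 1.878/2) = Inv-Gamma(11.90, 8.3390).
Mode = β/(α+1) = 8.3390/12.90 = 0.6464.

0.6464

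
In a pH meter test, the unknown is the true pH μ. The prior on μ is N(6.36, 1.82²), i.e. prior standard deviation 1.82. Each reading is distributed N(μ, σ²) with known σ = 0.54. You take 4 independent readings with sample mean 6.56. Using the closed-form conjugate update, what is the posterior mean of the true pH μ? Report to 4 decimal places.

6.5557

For Normal data with known variance σ², a Normal(μ₀, σ₀²) prior on μ is conjugate. Posterior precision = 1/σ₀² + n/σ²; posterior mean is the precision-weighted average of μ₀ and x̄.
n·x̄ = 4·6.56 = 26.24.
σ₀² = 1.82² = 3.3124, σ² = 0.54² = 0.2916; σ² + n·σ₀² = 0.2916 + 4·3.3124 = 13.5412.
Posterior mean = (μ₀/σ₀² + n·x̄/σ²)/(1/σ₀² + n/σ²) = (σ²·μ₀ + σ₀²·n·x̄)/(σ² + n·σ₀²) = (0.2916·6.36 + 3.3124·26.24)/13.5412 = 88.771952/13.5412 = 6.5557.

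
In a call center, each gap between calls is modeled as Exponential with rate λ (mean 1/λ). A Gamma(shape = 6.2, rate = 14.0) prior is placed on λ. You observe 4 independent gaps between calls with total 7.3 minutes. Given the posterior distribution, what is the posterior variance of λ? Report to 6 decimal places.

0.022482

With a Gamma(shape α, rate β) prior on the exponential rate λ, the posterior after n observations with total T = Σxᵢ is Gamma(α+n, β+T).
Posterior: Gamma(6.2+4, 14.0+7.3) = Gamma(10.2, 21.3).
Var = α/β² = 0.022482.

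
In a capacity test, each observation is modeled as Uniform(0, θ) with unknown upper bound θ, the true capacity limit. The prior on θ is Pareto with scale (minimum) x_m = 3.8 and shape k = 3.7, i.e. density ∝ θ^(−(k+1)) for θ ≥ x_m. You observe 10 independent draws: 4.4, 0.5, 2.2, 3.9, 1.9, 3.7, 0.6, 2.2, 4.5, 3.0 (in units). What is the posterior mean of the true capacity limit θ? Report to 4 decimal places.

A Pareto(scale x_m, shape k) prior on the upper bound θ of Uniform(0, θ) is conjugate: posterior is Pareto(max(x_m, max xᵢ), k + n).
Sample maximum = 4.5; prior scale x_m = 3.8 → posterior scale = max = 4.5.
Posterior shape = 3.7 + 10 = 13.7.
E[θ|data] = k·x_m/(k−1) = 13.7·4.5/12.7 = 4.8543.

4.8543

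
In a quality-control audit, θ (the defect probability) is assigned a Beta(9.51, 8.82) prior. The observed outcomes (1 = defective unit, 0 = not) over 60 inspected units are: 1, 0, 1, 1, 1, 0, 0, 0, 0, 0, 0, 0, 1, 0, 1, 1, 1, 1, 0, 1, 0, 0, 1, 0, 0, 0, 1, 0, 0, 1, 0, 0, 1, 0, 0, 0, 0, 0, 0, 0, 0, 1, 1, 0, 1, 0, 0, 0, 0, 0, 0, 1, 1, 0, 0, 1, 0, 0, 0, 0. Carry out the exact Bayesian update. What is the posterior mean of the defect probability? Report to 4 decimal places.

The Beta prior is conjugate to a Binomial/Bernoulli likelihood; the update adds successes to α and failures to β.
Posterior: Beta(α+k, β+n−k) = Beta(9.51+20, 8.82+40) = Beta(29.51, 48.82).
Posterior mean = α/(α+β) = 29.51/78.33 = 0.3767.

0.3767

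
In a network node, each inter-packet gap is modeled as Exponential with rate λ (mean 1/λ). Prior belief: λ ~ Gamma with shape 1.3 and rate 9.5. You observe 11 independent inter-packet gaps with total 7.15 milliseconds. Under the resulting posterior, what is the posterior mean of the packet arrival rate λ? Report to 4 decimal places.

0.7387

With a Gamma(shape α, rate β) prior on the exponential rate λ, the posterior after n observations with total T = Σxᵢ is Gamma(α+n, β+T).
Posterior: Gamma(1.3+11, 9.5+7.15) = Gamma(12.3, 16.65).
Posterior mean of λ = α/β = 12.3/16.65 = 0.7387.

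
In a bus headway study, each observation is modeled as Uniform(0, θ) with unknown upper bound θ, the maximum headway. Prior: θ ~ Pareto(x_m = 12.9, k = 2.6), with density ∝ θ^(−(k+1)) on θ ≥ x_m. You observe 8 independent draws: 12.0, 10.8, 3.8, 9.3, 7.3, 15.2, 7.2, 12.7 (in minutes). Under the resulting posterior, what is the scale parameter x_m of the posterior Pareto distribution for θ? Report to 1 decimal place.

15.2

A Pareto(scale x_m, shape k) prior on the upper bound θ of Uniform(0, θ) is conjugate: posterior is Pareto(max(x_m, max xᵢ), k + n).
Sample maximum = 15.2; prior scale x_m = 12.9 → posterior scale = max = 15.2.
Posterior shape = 2.6 + 8 = 10.6.
Posterior scale x_m = 15.2.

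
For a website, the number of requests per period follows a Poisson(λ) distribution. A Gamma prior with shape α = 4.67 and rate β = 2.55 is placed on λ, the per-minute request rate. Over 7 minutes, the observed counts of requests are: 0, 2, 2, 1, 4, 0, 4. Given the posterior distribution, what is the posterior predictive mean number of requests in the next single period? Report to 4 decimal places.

1.8503

With a Gamma(shape α, rate β) prior, the Poisson likelihood is conjugate: the posterior is Gamma(α + ΣXᵢ, β + n).
Sum of counts S = 13 over n = 7 minutes.
Posterior: Gamma(α+S, β+n) = Gamma(4.67+13, 2.55+7) = Gamma(17.67, 9.55).
The predictive distribution for one future period is NegBinom with mean α/β = 1.8503.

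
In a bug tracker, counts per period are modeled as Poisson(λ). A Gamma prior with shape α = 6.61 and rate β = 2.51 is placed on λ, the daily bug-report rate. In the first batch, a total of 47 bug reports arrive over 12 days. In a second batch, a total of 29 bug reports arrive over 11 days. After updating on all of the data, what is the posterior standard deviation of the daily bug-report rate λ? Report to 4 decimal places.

0.3563

With a Gamma(shape α, rate β) prior, the Poisson likelihood is conjugate: the posterior is Gamma(α + ΣXᵢ, β + n).
After batch 1: Gamma(α+S, β+n) = Gamma(6.61+47, 2.51+12) = Gamma(53.61, 14.51).
After batch 2: Gamma(α+S, β+n) = Gamma(53.61+29, 14.51+11) = Gamma(82.61, 25.51).
SD = √α/β = √82.61/25.51 = 0.3563.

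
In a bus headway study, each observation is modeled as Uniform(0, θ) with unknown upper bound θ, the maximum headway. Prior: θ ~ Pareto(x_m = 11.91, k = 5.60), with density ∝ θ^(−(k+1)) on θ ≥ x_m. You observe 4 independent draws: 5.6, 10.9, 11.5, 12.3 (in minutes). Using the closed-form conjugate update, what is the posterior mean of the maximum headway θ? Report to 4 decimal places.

13.7302

A Pareto(scale x_m, shape k) prior on the upper bound θ of Uniform(0, θ) is conjugate: posterior is Pareto(max(x_m, max xᵢ), k + n).
Sample maximum = 12.3; prior scale x_m = 11.91 → posterior scale = max = 12.30.
Posterior shape = 5.60 + 4 = 9.60.
E[θ|data] = k·x_m/(k−1) = 9.60·12.30/8.60 = 13.7302.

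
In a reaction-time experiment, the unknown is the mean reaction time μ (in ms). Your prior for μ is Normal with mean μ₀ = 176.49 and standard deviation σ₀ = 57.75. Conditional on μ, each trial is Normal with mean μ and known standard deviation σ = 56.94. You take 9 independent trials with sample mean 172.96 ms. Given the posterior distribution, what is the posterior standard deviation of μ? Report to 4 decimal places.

For Normal data with known variance σ², a Normal(μ₀, σ₀²) prior on μ is conjugate. Posterior precision = 1/σ₀² + n/σ²; posterior mean is the precision-weighted average of μ₀ and x̄.
σ₀² = 57.75² = 3335.0625, σ² = 56.94² = 3242.1636; σ² + n·σ₀² = 3242.1636 + 9·3335.0625 = 33257.7261.
Posterior precision = 1/σ₀² + n/σ² = 1/3335.0625 + 9/3242.1636 = (σ² + n·σ₀²)/(σ₀²σ²) = 33257.7261/(3335.0625·3242.1636); posterior variance σₙ² = σ₀²σ²/(σ² + n·σ₀²) = 3335.0625·3242.1636/33257.7261 = 325.121994.
Posterior SD = √σₙ² = √(3335.0625·3242.1636/33257.7261) = 18.0311.

18.0311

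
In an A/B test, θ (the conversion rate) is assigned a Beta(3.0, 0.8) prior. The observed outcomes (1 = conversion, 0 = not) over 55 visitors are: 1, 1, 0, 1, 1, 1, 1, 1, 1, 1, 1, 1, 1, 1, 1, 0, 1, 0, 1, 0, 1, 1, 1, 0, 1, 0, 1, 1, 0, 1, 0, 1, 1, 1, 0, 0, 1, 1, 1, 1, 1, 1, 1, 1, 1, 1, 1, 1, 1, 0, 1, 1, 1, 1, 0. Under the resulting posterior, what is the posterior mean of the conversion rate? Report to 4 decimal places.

0.7823

The Beta prior is conjugate to a Binomial/Bernoulli likelihood; the update adds successes to α and failures to β.
Posterior: Beta(α+k, β+n−k) = Beta(3.0+43, 0.8+12) = Beta(46.0, 12.8).
Posterior mean = α/(α+β) = 46.0/58.8 = 0.7823.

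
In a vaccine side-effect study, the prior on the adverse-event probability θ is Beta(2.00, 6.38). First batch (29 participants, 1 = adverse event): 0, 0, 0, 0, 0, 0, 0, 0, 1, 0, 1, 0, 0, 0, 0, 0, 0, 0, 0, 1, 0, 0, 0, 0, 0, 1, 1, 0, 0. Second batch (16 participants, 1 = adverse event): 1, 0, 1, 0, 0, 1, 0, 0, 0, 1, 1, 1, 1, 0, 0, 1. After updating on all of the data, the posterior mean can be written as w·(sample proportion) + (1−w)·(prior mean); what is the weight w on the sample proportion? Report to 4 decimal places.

The Beta prior is conjugate to a Binomial/Bernoulli likelihood; the update adds successes to α and failures to β.
Total number of participants: n = 29 + 16 = 45.
Posterior mean = (α₀+k)/(α₀+β₀+n) = [n/(α₀+β₀+n)]·(k/n) + [(α₀+β₀)/(α₀+β₀+n)]·α₀/(α₀+β₀), so only n and the prior enter the weight.
The weight on the data is w = n/(α₀+β₀+n) = 45/(2.00+6.38+45) = 45/53.38 = 0.8430.

0.8430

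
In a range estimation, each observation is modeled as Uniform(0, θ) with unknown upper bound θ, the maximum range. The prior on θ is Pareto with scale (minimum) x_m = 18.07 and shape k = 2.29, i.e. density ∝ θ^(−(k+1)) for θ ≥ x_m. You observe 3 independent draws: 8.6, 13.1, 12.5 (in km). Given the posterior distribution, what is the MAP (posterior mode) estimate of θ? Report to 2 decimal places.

A Pareto(scale x_m, shape k) prior on the upper bound θ of Uniform(0, θ) is conjugate: posterior is Pareto(max(x_m, max xᵢ), k + n).
Sample maximum = 13.1; prior scale x_m = 18.07 → posterior scale = max = 18.07.
Posterior shape = 2.29 + 3 = 5.29.
The Pareto density is decreasing on [x_m, ∞), so the mode is x_m = 18.07.

18.07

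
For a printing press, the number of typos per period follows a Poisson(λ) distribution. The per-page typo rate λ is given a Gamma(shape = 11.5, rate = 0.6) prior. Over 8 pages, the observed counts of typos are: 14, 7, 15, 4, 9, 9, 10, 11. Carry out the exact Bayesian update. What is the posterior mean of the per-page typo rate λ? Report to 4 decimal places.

With a Gamma(shape α, rate β) prior, the Poisson likelihood is conjugate: the posterior is Gamma(α + ΣXᵢ, β + n).
Sum of counts S = 79 over n = 8 pages.
Posterior: Gamma(α+S, β+n) = Gamma(11.5+79, 0.6+8) = Gamma(90.5, 8.6).
Posterior mean = α/β = 90.5/8.6 = 10.5233.

10.5233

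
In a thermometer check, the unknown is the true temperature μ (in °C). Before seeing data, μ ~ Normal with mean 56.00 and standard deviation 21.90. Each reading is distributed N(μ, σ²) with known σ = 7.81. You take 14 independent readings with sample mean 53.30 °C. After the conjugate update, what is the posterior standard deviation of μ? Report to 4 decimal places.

For Normal data with known variance σ², a Normal(μ₀, σ₀²) prior on μ is conjugate. Posterior precision = 1/σ₀² + n/σ²; posterior mean is the precision-weighted average of μ₀ and x̄.
σ₀² = 21.90² = 479.61, σ² = 7.81² = 60.9961; σ² + n·σ₀² = 60.9961 + 14·479.61 = 6775.5361.
Posterior precision = 1/σ₀² + n/σ² = 1/479.61 + 14/60.9961 = (σ² + n·σ₀²)/(σ₀²σ²) = 6775.5361/(479.61·60.9961); posterior variance σₙ² = σ₀²σ²/(σ² + n·σ₀²) = 479.61·60.9961/6775.5361 = 4.317642.
Posterior SD = √σₙ² = √(479.61·60.9961/6775.5361) = 2.0779.

2.0779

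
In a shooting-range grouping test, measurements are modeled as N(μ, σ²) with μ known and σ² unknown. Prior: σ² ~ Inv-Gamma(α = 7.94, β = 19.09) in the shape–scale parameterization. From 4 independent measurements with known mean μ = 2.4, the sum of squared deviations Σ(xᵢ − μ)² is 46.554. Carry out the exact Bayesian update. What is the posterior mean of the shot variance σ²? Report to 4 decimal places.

4.7390

With known mean μ and an Inverse-Gamma(α, β) prior on σ², the Normal likelihood is conjugate: posterior is Inv-Gamma(α + n/2, β + Σ(xᵢ−μ)²/2).
Posterior: Inv-Gamma(7.94 + 4/2, 19.09 + 46.554/2) = Inv-Gamma(9.94, 42.3670).
E[σ²|data] = β/(α−1) = 42.3670/8.94 = 4.7390.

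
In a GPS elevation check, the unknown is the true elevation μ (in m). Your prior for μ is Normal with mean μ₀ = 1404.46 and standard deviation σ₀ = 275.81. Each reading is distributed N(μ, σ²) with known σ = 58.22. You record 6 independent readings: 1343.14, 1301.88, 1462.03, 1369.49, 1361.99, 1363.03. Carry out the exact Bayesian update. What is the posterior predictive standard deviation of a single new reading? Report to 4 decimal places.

62.8517

For Normal data with known variance σ², a Normal(μ₀, σ₀²) prior on μ is conjugate. Posterior precision = 1/σ₀² + n/σ²; posterior mean is the precision-weighted average of μ₀ and x̄.
σ₀² = 275.81² = 76071.1561, σ² = 58.22² = 3389.5684; σ² + n·σ₀² = 3389.5684 + 6·76071.1561 = 459816.505.
Posterior precision = 1/σ₀² + n/σ² = 1/76071.1561 + 6/3389.5684 = (σ² + n·σ₀²)/(σ₀²σ²) = 459816.505/(76071.1561·3389.5684); posterior variance σₙ² = σ₀²σ²/(σ² + n·σ₀²) = 76071.1561·3389.5684/459816.505 = 560.763661.
Predictive variance for one new observation = σₙ² + σ² = 76071.1561·3389.5684/459816.505 + 3389.5684 = σ²·(σ₀² + 459816.505)/459816.505 = 3389.5684·535887.6611/459816.505 = 3950.332061; SD = √(3389.5684·535887.6611/459816.505) = 62.8517.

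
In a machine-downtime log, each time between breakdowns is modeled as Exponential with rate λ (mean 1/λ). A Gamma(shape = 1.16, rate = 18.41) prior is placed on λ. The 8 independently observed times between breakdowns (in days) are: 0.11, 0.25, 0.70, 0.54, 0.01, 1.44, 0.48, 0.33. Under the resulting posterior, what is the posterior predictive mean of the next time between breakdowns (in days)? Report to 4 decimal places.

2.7292

With a Gamma(shape α, rate β) prior on the exponential rate λ, the posterior after n observations with total T = Σxᵢ is Gamma(α+n, β+T).
Sum of observations T = 3.86 days; n = 8.
Posterior: Gamma(1.16+8, 18.41+3.86) = Gamma(9.16, 22.27).
The predictive distribution for the next observation is Lomax; its mean is β/(α−1) = 22.27/8.16 = 2.7292.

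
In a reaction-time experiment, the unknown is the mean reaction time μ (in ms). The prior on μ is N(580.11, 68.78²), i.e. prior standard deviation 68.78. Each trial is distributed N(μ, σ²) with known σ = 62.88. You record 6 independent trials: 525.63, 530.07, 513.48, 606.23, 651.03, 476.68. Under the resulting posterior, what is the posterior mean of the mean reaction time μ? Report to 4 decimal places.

554.1379

For Normal data with known variance σ², a Normal(μ₀, σ₀²) prior on μ is conjugate. Posterior precision = 1/σ₀² + n/σ²; posterior mean is the precision-weighted average of μ₀ and x̄.
Σxᵢ = 525.63 + 530.07 + 513.48 + 606.23 + 651.03 + 476.68 = 3303.12, so n·x̄ = 3303.12.
σ₀² = 68.78² = 4730.6884, σ² = 62.88² = 3953.8944; σ² + n·σ₀² = 3953.8944 + 6·4730.6884 = 32338.0248.
Posterior mean = (μ₀/σ₀² + n·x̄/σ²)/(1/σ₀² + n/σ²) = (σ²·μ₀ + σ₀²·n·x̄)/(σ² + n·σ₀²) = (3953.8944·580.11 + 4730.6884·3303.12)/32338.0248 = 17919725.148192/32338.0248 = 554.1379.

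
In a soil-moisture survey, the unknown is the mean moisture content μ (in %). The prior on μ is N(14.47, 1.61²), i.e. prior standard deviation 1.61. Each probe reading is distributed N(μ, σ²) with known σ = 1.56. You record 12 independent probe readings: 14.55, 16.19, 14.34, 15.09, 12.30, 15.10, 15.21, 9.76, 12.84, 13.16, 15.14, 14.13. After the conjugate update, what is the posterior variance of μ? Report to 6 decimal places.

For Normal data with known variance σ², a Normal(μ₀, σ₀²) prior on μ is conjugate. Posterior precision = 1/σ₀² + n/σ²; posterior mean is the precision-weighted average of μ₀ and x̄.
σ₀² = 1.61² = 2.5921, σ² = 1.56² = 2.4336; σ² + n·σ₀² = 2.4336 + 12·2.5921 = 33.5388.
Posterior precision = 1/σ₀² + n/σ² = 1/2.5921 + 12/2.4336 = (σ² + n·σ₀²)/(σ₀²σ²) = 33.5388/(2.5921·2.4336); posterior variance σₙ² = σ₀²σ²/(σ² + n·σ₀²) = 2.5921·2.4336/33.5388 = 0.188085.

0.188085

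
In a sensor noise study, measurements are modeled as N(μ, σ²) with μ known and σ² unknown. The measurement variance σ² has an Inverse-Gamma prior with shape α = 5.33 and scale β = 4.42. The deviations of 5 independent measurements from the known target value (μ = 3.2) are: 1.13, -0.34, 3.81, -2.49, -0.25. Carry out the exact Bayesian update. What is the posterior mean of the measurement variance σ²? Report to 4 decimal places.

2.2702

With known mean μ and an Inverse-Gamma(α, β) prior on σ², the Normal likelihood is conjugate: posterior is Inv-Gamma(α + n/2, β + Σ(xᵢ−μ)²/2).
Σ(xᵢ−μ)² = (1.13)² + (-0.34)² + (3.81)² + (-2.49)² + (-0.25)² = 22.1712.
Posterior: Inv-Gamma(5.33 + 5/2, 4.42 + 22.1712/2) = Inv-Gamma(7.83, 15.50560).
E[σ²|data] = β/(α−1) = 15.50560/6.83 = 2.2702.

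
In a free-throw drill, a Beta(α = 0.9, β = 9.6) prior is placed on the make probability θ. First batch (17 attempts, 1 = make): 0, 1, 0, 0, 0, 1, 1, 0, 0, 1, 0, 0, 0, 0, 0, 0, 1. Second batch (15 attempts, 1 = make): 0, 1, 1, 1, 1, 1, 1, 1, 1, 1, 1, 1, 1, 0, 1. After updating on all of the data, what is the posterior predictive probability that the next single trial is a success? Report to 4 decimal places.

0.4447

The Beta prior is conjugate to a Binomial/Bernoulli likelihood; the update adds successes to α and failures to β.
After batch 1: Beta(0.9+5, 9.6+12) = Beta(5.9, 21.6).
After batch 2: Beta(5.9+13, 21.6+2) = Beta(18.9, 23.6).
For a single future Bernoulli trial, P(success | data) = α/(α+β) = 0.4447.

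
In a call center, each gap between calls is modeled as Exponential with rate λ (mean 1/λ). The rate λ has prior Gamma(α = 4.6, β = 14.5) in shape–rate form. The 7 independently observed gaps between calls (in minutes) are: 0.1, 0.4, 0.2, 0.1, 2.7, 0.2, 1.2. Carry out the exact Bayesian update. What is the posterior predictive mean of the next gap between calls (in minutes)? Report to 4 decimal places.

With a Gamma(shape α, rate β) prior on the exponential rate λ, the posterior after n observations with total T = Σxᵢ is Gamma(α+n, β+T).
Sum of observations T = 4.9 minutes; n = 7.
Posterior: Gamma(4.6+7, 14.5+4.9) = Gamma(11.6, 19.4).
The predictive distribution for the next observation is Lomax; its mean is β/(α−1) = 19.4/10.6 = 1.8302.

1.8302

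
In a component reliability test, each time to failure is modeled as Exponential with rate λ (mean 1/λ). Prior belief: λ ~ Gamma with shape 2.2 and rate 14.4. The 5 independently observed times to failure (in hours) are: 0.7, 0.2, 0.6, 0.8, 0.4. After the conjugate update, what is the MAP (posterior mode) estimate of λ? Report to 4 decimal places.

0.3626

With a Gamma(shape α, rate β) prior on the exponential rate λ, the posterior after n observations with total T = Σxᵢ is Gamma(α+n, β+T).
Sum of observations T = 2.7 hours; n = 5.
Posterior: Gamma(2.2+5, 14.4+2.7) = Gamma(7.2, 17.1).
Mode = (α−1)/β = 0.3626.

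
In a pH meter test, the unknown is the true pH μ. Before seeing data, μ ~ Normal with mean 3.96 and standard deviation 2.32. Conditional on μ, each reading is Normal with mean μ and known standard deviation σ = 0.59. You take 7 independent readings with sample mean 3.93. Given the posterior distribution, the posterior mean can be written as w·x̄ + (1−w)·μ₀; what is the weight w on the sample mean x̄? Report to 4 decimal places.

0.9908

For Normal data with known variance σ², a Normal(μ₀, σ₀²) prior on μ is conjugate. Posterior precision = 1/σ₀² + n/σ²; posterior mean is the precision-weighted average of μ₀ and x̄.
σ₀² = 2.32² = 5.3824, σ² = 0.59² = 0.3481. Prior precision 1/σ₀² = 1/5.3824; data precision n/σ² = 7/0.3481.
w = (n/σ²)/(1/σ₀² + n/σ²) = n·σ₀²/(σ² + n·σ₀²) = 7·5.3824/(0.3481 + 7·5.3824) = 37.6768/38.0249 = 0.9908.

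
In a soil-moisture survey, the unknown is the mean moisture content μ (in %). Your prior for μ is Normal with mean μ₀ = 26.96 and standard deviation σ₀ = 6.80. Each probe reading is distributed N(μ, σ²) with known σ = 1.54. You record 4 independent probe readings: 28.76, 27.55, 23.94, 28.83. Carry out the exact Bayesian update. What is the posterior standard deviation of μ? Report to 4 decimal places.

0.7651

For Normal data with known variance σ², a Normal(μ₀, σ₀²) prior on μ is conjugate. Posterior precision = 1/σ₀² + n/σ²; posterior mean is the precision-weighted average of μ₀ and x̄.
σ₀² = 6.80² = 46.24, σ² = 1.54² = 2.3716; σ² + n·σ₀² = 2.3716 + 4·46.24 = 187.3316.
Posterior precision = 1/σ₀² + n/σ² = 1/46.24 + 4/2.3716 = (σ² + n·σ₀²)/(σ₀²σ²) = 187.3316/(46.24·2.3716); posterior variance σₙ² = σ₀²σ²/(σ² + n·σ₀²) = 46.24·2.3716/187.3316 = 0.585394.
Posterior SD = √σₙ² = √(46.24·2.3716/187.3316) = 0.7651.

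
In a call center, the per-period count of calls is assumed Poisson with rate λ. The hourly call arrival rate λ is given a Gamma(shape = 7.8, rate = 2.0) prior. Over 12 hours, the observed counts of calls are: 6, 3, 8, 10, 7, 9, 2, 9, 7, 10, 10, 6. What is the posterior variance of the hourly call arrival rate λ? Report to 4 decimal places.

With a Gamma(shape α, rate β) prior, the Poisson likelihood is conjugate: the posterior is Gamma(α + ΣXᵢ, β + n).
Sum of counts S = 87 over n = 12 hours.
Posterior: Gamma(α+S, β+n) = Gamma(7.8+87, 2.0+12) = Gamma(94.8, 14.0).
Var = α/β² = 94.8/14.0² = 0.4837.

0.4837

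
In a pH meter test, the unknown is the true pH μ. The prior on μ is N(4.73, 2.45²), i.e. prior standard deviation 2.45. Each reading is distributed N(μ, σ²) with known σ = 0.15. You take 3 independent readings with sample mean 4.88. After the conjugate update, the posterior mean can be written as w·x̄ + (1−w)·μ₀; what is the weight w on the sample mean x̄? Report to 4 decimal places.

0.9988

For Normal data with known variance σ², a Normal(μ₀, σ₀²) prior on μ is conjugate. Posterior precision = 1/σ₀² + n/σ²; posterior mean is the precision-weighted average of μ₀ and x̄.
σ₀² = 2.45² = 6.0025, σ² = 0.15² = 0.0225. Prior precision 1/σ₀² = 1/6.0025; data precision n/σ² = 3/0.0225.
w = (n/σ²)/(1/σ₀² + n/σ²) = n·σ₀²/(σ² + n·σ₀²) = 3·6.0025/(0.0225 + 3·6.0025) = 18.0075/18.03 = 0.9988.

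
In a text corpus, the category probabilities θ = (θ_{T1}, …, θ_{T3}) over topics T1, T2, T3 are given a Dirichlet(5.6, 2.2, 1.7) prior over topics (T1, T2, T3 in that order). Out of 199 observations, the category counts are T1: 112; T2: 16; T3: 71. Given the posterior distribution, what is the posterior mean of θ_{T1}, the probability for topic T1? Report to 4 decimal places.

0.5640

The Dirichlet prior is conjugate to the Multinomial likelihood: each posterior αⱼ = prior αⱼ + observed count nⱼ.
Posterior concentration: (117.6, 18.2, 72.7), total = 208.5.
E[θ_{T1}|data] = α_{T1}/Σα = 117.6/208.5 = 0.5640.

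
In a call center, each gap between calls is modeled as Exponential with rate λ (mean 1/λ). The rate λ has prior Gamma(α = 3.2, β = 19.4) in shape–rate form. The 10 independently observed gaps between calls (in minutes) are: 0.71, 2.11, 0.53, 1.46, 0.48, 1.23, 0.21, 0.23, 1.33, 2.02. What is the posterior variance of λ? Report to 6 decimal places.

0.014954

With a Gamma(shape α, rate β) prior on the exponential rate λ, the posterior after n observations with total T = Σxᵢ is Gamma(α+n, β+T).
Sum of observations T = 10.31 minutes; n = 10.
Posterior: Gamma(3.2+10, 19.4+10.31) = Gamma(13.2, 29.71).
Var = α/β² = 0.014954.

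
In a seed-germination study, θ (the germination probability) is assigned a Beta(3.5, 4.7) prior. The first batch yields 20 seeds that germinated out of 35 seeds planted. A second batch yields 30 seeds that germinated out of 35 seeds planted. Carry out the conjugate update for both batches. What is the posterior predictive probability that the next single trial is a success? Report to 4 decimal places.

The Beta prior is conjugate to a Binomial/Bernoulli likelihood; the update adds successes to α and failures to β.
After batch 1: Beta(3.5+20, 4.7+15) = Beta(23.5, 19.7).
After batch 2: Beta(23.5+30, 19.7+5) = Beta(53.5, 24.7).
For a single future Bernoulli trial, P(success | data) = α/(α+β) = 0.6841.

0.6841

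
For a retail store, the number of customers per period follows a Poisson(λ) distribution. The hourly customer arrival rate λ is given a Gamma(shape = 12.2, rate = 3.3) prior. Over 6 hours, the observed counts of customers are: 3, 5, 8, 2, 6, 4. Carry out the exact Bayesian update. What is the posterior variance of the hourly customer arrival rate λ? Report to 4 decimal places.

With a Gamma(shape α, rate β) prior, the Poisson likelihood is conjugate: the posterior is Gamma(α + ΣXᵢ, β + n).
Sum of counts S = 28 over n = 6 hours.
Posterior: Gamma(α+S, β+n) = Gamma(12.2+28, 3.3+6) = Gamma(40.2, 9.3).
Var = α/β² = 40.2/9.3² = 0.4648.

0.4648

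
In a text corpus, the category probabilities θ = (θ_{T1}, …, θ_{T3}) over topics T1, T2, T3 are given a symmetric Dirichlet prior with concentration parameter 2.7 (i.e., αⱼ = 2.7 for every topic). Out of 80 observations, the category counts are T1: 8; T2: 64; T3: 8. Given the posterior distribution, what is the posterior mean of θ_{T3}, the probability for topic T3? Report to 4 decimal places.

The Dirichlet prior is conjugate to the Multinomial likelihood: each posterior αⱼ = prior αⱼ + observed count nⱼ.
Posterior concentration: (10.7, 66.7, 10.7), total = 88.1.
E[θ_{T3}|data] = α_{T3}/Σα = 10.7/88.1 = 0.1215.

0.1215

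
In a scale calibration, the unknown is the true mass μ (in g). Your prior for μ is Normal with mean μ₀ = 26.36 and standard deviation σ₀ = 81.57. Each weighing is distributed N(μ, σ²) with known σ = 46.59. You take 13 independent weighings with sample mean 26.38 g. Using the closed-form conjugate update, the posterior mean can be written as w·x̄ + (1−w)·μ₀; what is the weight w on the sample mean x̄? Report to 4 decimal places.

For Normal data with known variance σ², a Normal(μ₀, σ₀²) prior on μ is conjugate. Posterior precision = 1/σ₀² + n/σ²; posterior mean is the precision-weighted average of μ₀ and x̄.
σ₀² = 81.57² = 6653.6649, σ² = 46.59² = 2170.6281. Prior precision 1/σ₀² = 1/6653.6649; data precision n/σ² = 13/2170.6281.
w = (n/σ²)/(1/σ₀² + n/σ²) = n·σ₀²/(σ² + n·σ₀²) = 13·6653.6649/(2170.6281 + 13·6653.6649) = 86497.6437/88668.2718 = 0.9755.

0.9755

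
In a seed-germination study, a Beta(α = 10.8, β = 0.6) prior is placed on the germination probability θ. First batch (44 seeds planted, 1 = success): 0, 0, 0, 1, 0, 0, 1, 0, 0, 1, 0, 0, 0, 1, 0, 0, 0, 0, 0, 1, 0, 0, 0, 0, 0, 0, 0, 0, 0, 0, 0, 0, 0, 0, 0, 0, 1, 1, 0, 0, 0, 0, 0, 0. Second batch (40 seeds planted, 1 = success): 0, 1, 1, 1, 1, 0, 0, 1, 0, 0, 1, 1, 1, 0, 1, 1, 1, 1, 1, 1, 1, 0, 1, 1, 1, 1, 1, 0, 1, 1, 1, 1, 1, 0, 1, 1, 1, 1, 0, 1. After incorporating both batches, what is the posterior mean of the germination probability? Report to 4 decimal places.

0.5010

The Beta prior is conjugate to a Binomial/Bernoulli likelihood; the update adds successes to α and failures to β.
After batch 1: Beta(10.8+7, 0.6+37) = Beta(17.8, 37.6).
After batch 2: Beta(17.8+30, 37.6+10) = Beta(47.8, 47.6).
Posterior mean = α/(α+β) = 47.8/95.4 = 0.5010.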